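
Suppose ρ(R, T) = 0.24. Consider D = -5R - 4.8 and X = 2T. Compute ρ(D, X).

Linear rescalings preserve |correlation|; the slopes -5 and 2 have opposite signs, so the correlation flips sign: ρ(D, X) = −ρ(R, T) = -0.24.

ρ(D, X) = -0.24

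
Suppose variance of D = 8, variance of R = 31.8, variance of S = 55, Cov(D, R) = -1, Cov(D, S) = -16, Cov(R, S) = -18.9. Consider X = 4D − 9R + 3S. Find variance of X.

variance of X = a²·variance of D + b²·variance of R + c²·variance of S + 2ab·Cov(D, R) + 2ac·Cov(D, S) + 2bc·Cov(R, S), with a = 4, b = -9, c = 3.
= 128 + 2575.8 + 495 + 72 + (-384) + 1020.6
= 3907.4.

variance of X = 3907.4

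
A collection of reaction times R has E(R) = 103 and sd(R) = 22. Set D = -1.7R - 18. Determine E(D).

E(D) = -193.1

D = -1.7R - 18 is linear with a = -1.7, b = -18.
E(D) = a·E(R) + b = (-1.7)·103 + (-18) = -193.1.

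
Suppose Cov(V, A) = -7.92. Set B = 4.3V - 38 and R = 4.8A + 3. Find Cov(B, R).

Cov(B, R) = a·c·Cov(V, A) = 4.3·4.8·(-7.92) = -163.4688. Additive constants drop out.

Cov(B, R) = -163.4688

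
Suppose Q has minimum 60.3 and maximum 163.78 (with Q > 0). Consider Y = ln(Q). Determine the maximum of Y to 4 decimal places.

ln(Q) is increasing on this domain, so max(Y) comes from max(Q) = 163.78: max(Y) = ln(163.78) ≈ 5.0985.

max(Y) = 5.0985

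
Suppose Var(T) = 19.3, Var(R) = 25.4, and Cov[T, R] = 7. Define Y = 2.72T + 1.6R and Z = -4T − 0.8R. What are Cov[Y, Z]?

Cov[Y, Z] = -302.528

By bilinearity, Cov[Y, Z] = ac·Var(T) + bd·Var(R) + (ad+bc)·Cov[T, R], with a=2.72, b=1.6, c=-4, d=-0.8.
ac·Var(T) = 2.72·(-4)·19.3 = -209.984
bd·Var(R) = 1.6·(-0.8)·25.4 = -32.512
(ad+bc)·Cov[T, R] = (-8.576)·7 = -60.032
Cov[Y, Z] = -209.984 + (-32.512) + (-60.032) = -302.528.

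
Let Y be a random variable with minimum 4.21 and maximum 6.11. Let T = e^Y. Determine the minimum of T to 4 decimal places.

min(T) = 67.3565

e^Y is increasing on this domain, so min(T) comes from min(Y) = 4.21: min(T) = exp(4.21) ≈ 67.3565.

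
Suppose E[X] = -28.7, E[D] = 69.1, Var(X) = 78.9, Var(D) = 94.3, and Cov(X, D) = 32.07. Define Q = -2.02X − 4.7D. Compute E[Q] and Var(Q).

E[Q] = -266.796, Var(Q) = 3013.97572

E[Q] = (-2.02)·E[X] + (-4.7)·E[D] = (-2.02)·(-28.7) + (-4.7)·69.1 = -266.796.
Var(Q) = a²·Var(X) + b²·Var(D) + 2ab·Cov(X, D) with a = -2.02, b = -4.7.
= (-2.02)²·78.9 + (-4.7)²·94.3 + 2·(-2.02)·(-4.7)·32.07
= 321.94356 + 2083.087 + 608.94516 = 3013.97572.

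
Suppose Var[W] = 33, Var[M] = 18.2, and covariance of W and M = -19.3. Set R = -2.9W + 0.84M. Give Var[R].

Var[R] = a²·Var[W] + b²·Var[M] + 2ab·covariance of W and M with a = -2.9, b = 0.84.
= (-2.9)²·33 + 0.84²·18.2 + 2·(-2.9)·0.84·(-19.3)
= 277.53 + 12.84192 + 94.0296 = 384.40152.

Var[R] = 384.40152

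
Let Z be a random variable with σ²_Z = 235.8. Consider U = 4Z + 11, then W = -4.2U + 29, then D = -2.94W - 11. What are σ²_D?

σ²_D = 575250.5267712

σ²_U = 4²·235.8 = 3772.8.
σ²_W = (-4.2)²·3772.8 = 66552.192.
σ²_D = (-2.94)²·66552.192 = 575250.5267712.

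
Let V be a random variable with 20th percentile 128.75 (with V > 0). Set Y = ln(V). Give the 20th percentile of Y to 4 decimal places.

ln(V) is increasing, so P_{20}(Y) = g(P_{20}(V)) ≈ 4.8579.

20th percentile of Y = 4.8579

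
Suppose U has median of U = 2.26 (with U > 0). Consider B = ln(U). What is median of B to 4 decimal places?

median of B = 0.8154

ln(U) is monotone on this domain, so median of B = ln(2.26) ≈ 0.8154.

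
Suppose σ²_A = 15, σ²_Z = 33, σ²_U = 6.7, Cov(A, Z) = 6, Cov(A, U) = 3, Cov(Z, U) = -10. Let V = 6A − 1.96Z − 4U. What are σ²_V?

σ²_V = a²·σ²_A + b²·σ²_Z + c²·σ²_U + 2ab·Cov(A, Z) + 2ac·Cov(A, U) + 2bc·Cov(Z, U), with a = 6, b = -1.96, c = -4.
= 540 + 126.7728 + 107.2 + (-141.12) + (-144) + (-156.8)
= 332.0528.

σ²_V = 332.0528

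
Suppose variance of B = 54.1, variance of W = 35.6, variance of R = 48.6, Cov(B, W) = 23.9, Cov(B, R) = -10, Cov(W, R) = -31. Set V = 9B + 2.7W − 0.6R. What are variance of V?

variance of V = a²·variance of B + b²·variance of W + c²·variance of R + 2ab·Cov(B, W) + 2ac·Cov(B, R) + 2bc·Cov(W, R), with a = 9, b = 2.7, c = -0.6.
= 4382.1 + 259.524 + 17.496 + 1161.54 + 108 + 100.44
= 6029.1.

variance of V = 6029.1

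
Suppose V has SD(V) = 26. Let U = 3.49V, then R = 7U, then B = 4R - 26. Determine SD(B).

SD(B) = 2540.72

SD(U) = |3.49|·26 = 90.74.
SD(R) = |7|·90.74 = 635.18.
SD(B) = |4|·635.18 = 2540.72.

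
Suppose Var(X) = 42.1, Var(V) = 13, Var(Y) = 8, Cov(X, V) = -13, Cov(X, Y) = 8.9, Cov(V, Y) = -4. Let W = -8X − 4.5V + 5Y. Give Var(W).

Var(W) = 1689.65

Var(W) = a²·Var(X) + b²·Var(V) + c²·Var(Y) + 2ab·Cov(X, V) + 2ac·Cov(X, Y) + 2bc·Cov(V, Y), with a = -8, b = -4.5, c = 5.
= 2694.4 + 263.25 + 200 + (-936) + (-712) + 180
= 1689.65.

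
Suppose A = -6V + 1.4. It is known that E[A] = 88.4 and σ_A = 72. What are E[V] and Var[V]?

E[V] = -14.5, Var[V] = 144

From A = -6V + 1.4: E[A] = a·E[V] + b, so E[V] = (E[A] − b)/a = (88.4 − 1.4)/(-6) = -14.5.
Var[A] = 72² = 5184.
Var[A] = a²·Var[V], so Var[V] = 5184/(-6)² = 144.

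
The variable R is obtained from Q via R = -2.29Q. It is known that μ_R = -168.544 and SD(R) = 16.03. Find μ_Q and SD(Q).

μ_Q = 73.6, SD(Q) = 7

From R = -2.29Q: μ_R = a·μ_Q + b, so μ_Q = (μ_R − b)/a = (-168.544 − 0)/(-2.29) = 73.6.
SD(R) = |a|·SD(Q), so SD(Q) = 16.03/|-2.29| = 7.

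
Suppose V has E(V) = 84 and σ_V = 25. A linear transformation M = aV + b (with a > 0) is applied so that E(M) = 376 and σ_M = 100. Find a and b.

a = 4, b = 40

σ_M = a·σ_V (a > 0), so a = 100/25 = 4.
E(M) = a·E(V) + b, so b = 376 − 4·84 = 40.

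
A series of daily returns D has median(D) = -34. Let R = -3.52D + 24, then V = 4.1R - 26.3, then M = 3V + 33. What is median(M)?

median(M) = 1721.364

median(R) = (-3.52)·(-34) + 24 = 143.68.
median(V) = 4.1·143.68 + (-26.3) = 562.788.
median(M) = 3·562.788 + 33 = 1721.364.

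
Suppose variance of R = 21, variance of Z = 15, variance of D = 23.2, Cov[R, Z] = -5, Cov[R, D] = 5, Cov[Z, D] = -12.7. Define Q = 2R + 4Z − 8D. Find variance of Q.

variance of Q = 2381.6

variance of Q = a²·variance of R + b²·variance of Z + c²·variance of D + 2ab·Cov[R, Z] + 2ac·Cov[R, D] + 2bc·Cov[Z, D], with a = 2, b = 4, c = -8.
= 84 + 240 + 1484.8 + (-80) + (-160) + 812.8
= 2381.6.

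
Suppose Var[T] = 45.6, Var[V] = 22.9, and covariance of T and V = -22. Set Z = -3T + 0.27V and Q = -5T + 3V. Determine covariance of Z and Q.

By bilinearity, covariance of Z and Q = ac·Var[T] + bd·Var[V] + (ad+bc)·covariance of T and V, with a=-3, b=0.27, c=-5, d=3.
ac·Var[T] = (-3)·(-5)·45.6 = 684
bd·Var[V] = 0.27·3·22.9 = 18.549
(ad+bc)·covariance of T and V = (-10.35)·(-22) = 227.7
covariance of Z and Q = 684 + 18.549 + 227.7 = 930.249.

covariance of Z and Q = 930.249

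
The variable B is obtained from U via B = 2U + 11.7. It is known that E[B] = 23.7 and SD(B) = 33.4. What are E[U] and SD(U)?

E[U] = 6, SD(U) = 16.7

From B = 2U + 11.7: E[B] = a·E[U] + b, so E[U] = (E[B] − b)/a = (23.7 − 11.7)/2 = 6.
SD(B) = |a|·SD(U), so SD(U) = 33.4/|2| = 16.7.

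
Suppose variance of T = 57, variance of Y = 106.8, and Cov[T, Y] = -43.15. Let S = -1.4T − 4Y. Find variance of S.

variance of S = 1337.24

variance of S = a²·variance of T + b²·variance of Y + 2ab·Cov[T, Y] with a = -1.4, b = -4.
= (-1.4)²·57 + (-4)²·106.8 + 2·(-1.4)·(-4)·(-43.15)
= 111.72 + 1708.8 + (-483.28) = 1337.24.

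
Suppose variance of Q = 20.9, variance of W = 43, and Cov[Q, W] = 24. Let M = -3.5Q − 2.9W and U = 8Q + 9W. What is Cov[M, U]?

Cov[M, U] = -3020.3

By bilinearity, Cov[M, U] = ac·variance of Q + bd·variance of W + (ad+bc)·Cov[Q, W], with a=-3.5, b=-2.9, c=8, d=9.
ac·variance of Q = (-3.5)·8·20.9 = -585.2
bd·variance of W = (-2.9)·9·43 = -1122.3
(ad+bc)·Cov[Q, W] = (-54.7)·24 = -1312.8
Cov[M, U] = -585.2 + (-1122.3) + (-1312.8) = -3020.3.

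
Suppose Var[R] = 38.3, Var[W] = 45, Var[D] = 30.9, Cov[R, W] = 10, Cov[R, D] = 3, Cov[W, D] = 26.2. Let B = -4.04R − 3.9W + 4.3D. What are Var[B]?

Var[B] = 1213.04828

Var[B] = a²·Var[R] + b²·Var[W] + c²·Var[D] + 2ab·Cov[R, W] + 2ac·Cov[R, D] + 2bc·Cov[W, D], with a = -4.04, b = -3.9, c = 4.3.
= 625.11728 + 684.45 + 571.341 + 315.12 + (-104.232) + (-878.748)
= 1213.04828.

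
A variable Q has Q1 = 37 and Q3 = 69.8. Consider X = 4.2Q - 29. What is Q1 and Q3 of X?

a = 4.2 > 0: Q1(X) = a·Q1(Q)+b = 126.4, Q3(X) = a·Q3(Q)+b = 264.16.

Q1(X) = 126.4, Q3(X) = 264.16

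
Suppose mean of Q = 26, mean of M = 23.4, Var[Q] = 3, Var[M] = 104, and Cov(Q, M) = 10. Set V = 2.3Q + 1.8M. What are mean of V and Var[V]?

mean of V = 101.92, Var[V] = 435.63

mean of V = 2.3·mean of Q + 1.8·mean of M = 2.3·26 + 1.8·23.4 = 101.92.
Var[V] = a²·Var[Q] + b²·Var[M] + 2ab·Cov(Q, M) with a = 2.3, b = 1.8.
= 2.3²·3 + 1.8²·104 + 2·2.3·1.8·10
= 15.87 + 336.96 + 82.8 = 435.63.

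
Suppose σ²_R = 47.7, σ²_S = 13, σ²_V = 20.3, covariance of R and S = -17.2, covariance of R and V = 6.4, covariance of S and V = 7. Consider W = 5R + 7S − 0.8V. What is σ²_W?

σ²_W = 508.892

σ²_W = a²·σ²_R + b²·σ²_S + c²·σ²_V + 2ab·covariance of R and S + 2ac·covariance of R and V + 2bc·covariance of S and V, with a = 5, b = 7, c = -0.8.
= 1192.5 + 637 + 12.992 + (-1204) + (-51.2) + (-78.4)
= 508.892.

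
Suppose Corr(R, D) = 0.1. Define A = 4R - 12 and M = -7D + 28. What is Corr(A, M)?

Linear rescalings preserve |correlation|; the slopes 4 and -7 have opposite signs, so the correlation flips sign: Corr(A, M) = −Corr(R, D) = -0.1.

Corr(A, M) = -0.1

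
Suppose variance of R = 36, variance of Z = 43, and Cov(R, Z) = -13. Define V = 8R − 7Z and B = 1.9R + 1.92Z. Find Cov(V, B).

Cov(V, B) = -57.5

By bilinearity, Cov(V, B) = ac·variance of R + bd·variance of Z + (ad+bc)·Cov(R, Z), with a=8, b=-7, c=1.9, d=1.92.
ac·variance of R = 8·1.9·36 = 547.2
bd·variance of Z = (-7)·1.92·43 = -577.92
(ad+bc)·Cov(R, Z) = (2.06)·(-13) = -26.78
Cov(V, B) = 547.2 + (-577.92) + (-26.78) = -57.5.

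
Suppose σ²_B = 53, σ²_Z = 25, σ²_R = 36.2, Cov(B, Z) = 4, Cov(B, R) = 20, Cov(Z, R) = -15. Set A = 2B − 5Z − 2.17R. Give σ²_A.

σ²_A = 428.36218

σ²_A = a²·σ²_B + b²·σ²_Z + c²·σ²_R + 2ab·Cov(B, Z) + 2ac·Cov(B, R) + 2bc·Cov(Z, R), with a = 2, b = -5, c = -2.17.
= 212 + 625 + 170.46218 + (-80) + (-173.6) + (-325.5)
= 428.36218.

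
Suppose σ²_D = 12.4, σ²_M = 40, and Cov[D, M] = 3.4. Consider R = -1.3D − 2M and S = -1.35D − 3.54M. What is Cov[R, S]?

Cov[R, S] = 329.7888

By bilinearity, Cov[R, S] = ac·σ²_D + bd·σ²_M + (ad+bc)·Cov[D, M], with a=-1.3, b=-2, c=-1.35, d=-3.54.
ac·σ²_D = (-1.3)·(-1.35)·12.4 = 21.762
bd·σ²_M = (-2)·(-3.54)·40 = 283.2
(ad+bc)·Cov[D, M] = (7.302)·3.4 = 24.8268
Cov[R, S] = 21.762 + 283.2 + 24.8268 = 329.7888.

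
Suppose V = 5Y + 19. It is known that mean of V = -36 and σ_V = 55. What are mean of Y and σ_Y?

mean of Y = -11, σ_Y = 11

From V = 5Y + 19: mean of V = a·mean of Y + b, so mean of Y = (mean of V − b)/a = (-36 − 19)/5 = -11.
σ_V = |a|·σ_Y, so σ_Y = 55/|5| = 11.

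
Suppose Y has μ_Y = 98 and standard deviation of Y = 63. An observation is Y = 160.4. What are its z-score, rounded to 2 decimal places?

z = 0.99

z = (Y − μ_Y) / standard deviation of Y = (160.4 − 98) / 63 ≈ 0.99.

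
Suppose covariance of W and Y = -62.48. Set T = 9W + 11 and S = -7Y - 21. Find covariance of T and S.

covariance of T and S = a·c·covariance of W and Y = 9·(-7)·(-62.48) = 3936.24. Additive constants drop out.

covariance of T and S = 3936.24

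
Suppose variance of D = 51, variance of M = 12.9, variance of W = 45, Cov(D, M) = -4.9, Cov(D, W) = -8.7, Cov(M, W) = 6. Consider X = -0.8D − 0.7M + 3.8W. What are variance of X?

variance of X = 704.249

variance of X = a²·variance of D + b²·variance of M + c²·variance of W + 2ab·Cov(D, M) + 2ac·Cov(D, W) + 2bc·Cov(M, W), with a = -0.8, b = -0.7, c = 3.8.
= 32.64 + 6.321 + 649.8 + (-5.488) + 52.896 + (-31.92)
= 704.249.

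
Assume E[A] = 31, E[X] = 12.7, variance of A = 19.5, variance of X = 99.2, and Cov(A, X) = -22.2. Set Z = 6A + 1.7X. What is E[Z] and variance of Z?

E[Z] = 6·E[A] + 1.7·E[X] = 6·31 + 1.7·12.7 = 207.59.
variance of Z = a²·variance of A + b²·variance of X + 2ab·Cov(A, X) with a = 6, b = 1.7.
= 6²·19.5 + 1.7²·99.2 + 2·6·1.7·(-22.2)
= 702 + 286.688 + (-452.88) = 535.808.

E[Z] = 207.59, variance of Z = 535.808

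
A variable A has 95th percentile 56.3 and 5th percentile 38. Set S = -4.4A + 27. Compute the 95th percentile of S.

95th percentile of S = -140.2

Since a = -4.4 < 0 the transformation is decreasing, reversing order: the 95th percentile of S corresponds to the 5th percentile of A.
So P_{95}(S) = a·P_{5}(A) + b = (-4.4)·38 + 27 = -140.2.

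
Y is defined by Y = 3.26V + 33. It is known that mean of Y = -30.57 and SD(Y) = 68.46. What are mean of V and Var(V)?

From Y = 3.26V + 33: mean of Y = a·mean of V + b, so mean of V = (mean of Y − b)/a = (-30.57 − 33)/3.26 = -19.5.
Var(Y) = 68.46² = 4686.7716.
Var(Y) = a²·Var(V), so Var(V) = 4686.7716/3.26² = 441.

mean of V = -19.5, Var(V) = 441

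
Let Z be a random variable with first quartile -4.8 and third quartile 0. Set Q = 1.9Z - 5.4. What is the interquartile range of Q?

IQR(Q) = 9.12

IQR of Z = Q3 − Q1 = 0 − (-4.8) = 4.8.
Under Q = aZ + b, IQR(Q) = |a|·IQR(Z) = |1.9|·4.8 = 9.12 (shifts cancel; spread scales by |a|).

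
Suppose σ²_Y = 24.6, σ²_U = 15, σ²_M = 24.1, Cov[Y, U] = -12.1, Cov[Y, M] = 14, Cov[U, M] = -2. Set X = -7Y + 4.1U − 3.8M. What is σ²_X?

σ²_X = a²·σ²_Y + b²·σ²_U + c²·σ²_M + 2ab·Cov[Y, U] + 2ac·Cov[Y, M] + 2bc·Cov[U, M], with a = -7, b = 4.1, c = -3.8.
= 1205.4 + 252.15 + 348.004 + 694.54 + 744.8 + 62.32
= 3307.214.

σ²_X = 3307.214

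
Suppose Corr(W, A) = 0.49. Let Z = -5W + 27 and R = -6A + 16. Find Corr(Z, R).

Linear rescalings preserve correlation up to sign; here the slopes -5 and -6 have the same sign, so Corr(Z, R) = Corr(W, A) = 0.49.

Corr(Z, R) = 0.49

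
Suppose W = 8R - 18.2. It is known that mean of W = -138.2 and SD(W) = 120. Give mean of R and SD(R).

mean of R = -15, SD(R) = 15

From W = 8R - 18.2: mean of W = a·mean of R + b, so mean of R = (mean of W − b)/a = (-138.2 − (-18.2))/8 = -15.
SD(W) = |a|·SD(R), so SD(R) = 120/|8| = 15.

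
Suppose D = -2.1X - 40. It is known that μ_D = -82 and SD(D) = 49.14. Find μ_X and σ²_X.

From D = -2.1X - 40: μ_D = a·μ_X + b, so μ_X = (μ_D − b)/a = (-82 − (-40))/(-2.1) = 20.
σ²_D = 49.14² = 2414.7396.
σ²_D = a²·σ²_X, so σ²_X = 2414.7396/(-2.1)² = 547.56.

μ_X = 20, σ²_X = 547.56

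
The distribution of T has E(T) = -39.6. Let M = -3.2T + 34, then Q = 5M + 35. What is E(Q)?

E(M) = (-3.2)·(-39.6) + 34 = 160.72.
E(Q) = 5·160.72 + 35 = 838.6.

E(Q) = 838.6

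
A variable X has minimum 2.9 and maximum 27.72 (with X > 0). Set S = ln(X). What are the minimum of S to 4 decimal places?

ln(X) is increasing on this domain, so min(S) comes from min(X) = 2.9: min(S) = ln(2.9) ≈ 1.0647.

min(S) = 1.0647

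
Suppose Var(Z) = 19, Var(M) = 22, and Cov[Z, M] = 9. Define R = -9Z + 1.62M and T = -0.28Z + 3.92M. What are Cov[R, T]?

By bilinearity, Cov[R, T] = ac·Var(Z) + bd·Var(M) + (ad+bc)·Cov[Z, M], with a=-9, b=1.62, c=-0.28, d=3.92.
ac·Var(Z) = (-9)·(-0.28)·19 = 47.88
bd·Var(M) = 1.62·3.92·22 = 139.7088
(ad+bc)·Cov[Z, M] = (-35.7336)·9 = -321.6024
Cov[R, T] = 47.88 + 139.7088 + (-321.6024) = -134.0136.

Cov[R, T] = -134.0136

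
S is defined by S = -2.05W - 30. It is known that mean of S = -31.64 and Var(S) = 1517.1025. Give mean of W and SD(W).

mean of W = 0.8, SD(W) = 19

From S = -2.05W - 30: mean of S = a·mean of W + b, so mean of W = (mean of S − b)/a = (-31.64 − (-30))/(-2.05) = 0.8.
SD(S) = √1517.1025 = 38.95.
SD(S) = |a|·SD(W), so SD(W) = 38.95/|-2.05| = 19.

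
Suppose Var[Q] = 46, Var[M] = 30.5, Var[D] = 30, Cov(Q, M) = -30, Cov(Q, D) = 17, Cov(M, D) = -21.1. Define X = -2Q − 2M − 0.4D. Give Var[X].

Var[X] = a²·Var[Q] + b²·Var[M] + c²·Var[D] + 2ab·Cov(Q, M) + 2ac·Cov(Q, D) + 2bc·Cov(M, D), with a = -2, b = -2, c = -0.4.
= 184 + 122 + 4.8 + (-240) + 27.2 + (-33.76)
= 64.24.

Var[X] = 64.24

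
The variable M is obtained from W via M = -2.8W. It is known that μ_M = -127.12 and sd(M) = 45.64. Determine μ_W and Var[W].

μ_W = 45.4, Var[W] = 265.69

From M = -2.8W: μ_M = a·μ_W + b, so μ_W = (μ_M − b)/a = (-127.12 − 0)/(-2.8) = 45.4.
Var[M] = 45.64² = 2083.0096.
Var[M] = a²·Var[W], so Var[W] = 2083.0096/(-2.8)² = 265.69.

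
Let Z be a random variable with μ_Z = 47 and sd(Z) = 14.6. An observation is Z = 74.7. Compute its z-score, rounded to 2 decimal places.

z = (Z − μ_Z) / sd(Z) = (74.7 − 47) / 14.6 ≈ 1.90.

z = 1.90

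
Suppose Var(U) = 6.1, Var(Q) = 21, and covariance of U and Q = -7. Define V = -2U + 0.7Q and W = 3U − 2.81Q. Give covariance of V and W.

covariance of V and W = -131.947

By bilinearity, covariance of V and W = ac·Var(U) + bd·Var(Q) + (ad+bc)·covariance of U and Q, with a=-2, b=0.7, c=3, d=-2.81.
ac·Var(U) = (-2)·3·6.1 = -36.6
bd·Var(Q) = 0.7·(-2.81)·21 = -41.307
(ad+bc)·covariance of U and Q = (7.72)·(-7) = -54.04
covariance of V and W = -36.6 + (-41.307) + (-54.04) = -131.947.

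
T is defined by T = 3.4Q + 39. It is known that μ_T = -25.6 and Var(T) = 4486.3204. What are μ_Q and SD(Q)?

From T = 3.4Q + 39: μ_T = a·μ_Q + b, so μ_Q = (μ_T − b)/a = (-25.6 − 39)/3.4 = -19.
SD(T) = √4486.3204 = 66.98.
SD(T) = |a|·SD(Q), so SD(Q) = 66.98/|3.4| = 19.7.

μ_Q = -19, SD(Q) = 19.7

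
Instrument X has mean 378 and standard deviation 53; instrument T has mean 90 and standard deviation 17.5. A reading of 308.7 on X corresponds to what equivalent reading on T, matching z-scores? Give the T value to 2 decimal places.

z = (308.7 − 378)/53 ≈ -1.3075.
T = 90 + z·17.5 = 90 + (308.7 − 378)·17.5/53 ≈ 67.12.

T = 67.12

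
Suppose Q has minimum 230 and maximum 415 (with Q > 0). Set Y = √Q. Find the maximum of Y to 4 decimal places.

√Q is increasing on this domain, so max(Y) comes from max(Q) = 415: max(Y) = √(415) ≈ 20.3715.

max(Y) = 20.3715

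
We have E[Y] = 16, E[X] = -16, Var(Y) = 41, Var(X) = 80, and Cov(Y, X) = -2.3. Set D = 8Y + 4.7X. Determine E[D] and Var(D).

E[D] = 8·E[Y] + 4.7·E[X] = 8·16 + 4.7·(-16) = 52.8.
Var(D) = a²·Var(Y) + b²·Var(X) + 2ab·Cov(Y, X) with a = 8, b = 4.7.
= 8²·41 + 4.7²·80 + 2·8·4.7·(-2.3)
= 2624 + 1767.2 + (-172.96) = 4218.24.

E[D] = 52.8, Var(D) = 4218.24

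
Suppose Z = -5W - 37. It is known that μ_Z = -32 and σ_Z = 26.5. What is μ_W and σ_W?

μ_W = -1, σ_W = 5.3

From Z = -5W - 37: μ_Z = a·μ_W + b, so μ_W = (μ_Z − b)/a = (-32 − (-37))/(-5) = -1.
σ_Z = |a|·σ_W, so σ_W = 26.5/|-5| = 5.3.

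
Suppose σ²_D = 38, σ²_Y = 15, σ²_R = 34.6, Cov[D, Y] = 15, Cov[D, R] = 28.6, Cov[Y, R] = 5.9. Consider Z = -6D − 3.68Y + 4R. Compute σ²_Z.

σ²_Z = a²·σ²_D + b²·σ²_Y + c²·σ²_R + 2ab·Cov[D, Y] + 2ac·Cov[D, R] + 2bc·Cov[Y, R], with a = -6, b = -3.68, c = 4.
= 1368 + 203.136 + 553.6 + 662.4 + (-1372.8) + (-173.696)
= 1240.64.

σ²_Z = 1240.64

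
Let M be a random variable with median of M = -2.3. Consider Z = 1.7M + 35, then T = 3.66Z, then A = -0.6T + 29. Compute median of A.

median of Z = 1.7·(-2.3) + 35 = 31.09.
median of T = 3.66·31.09 = 113.7894.
median of A = (-0.6)·113.7894 + 29 = -39.27364.

median of A = -39.27364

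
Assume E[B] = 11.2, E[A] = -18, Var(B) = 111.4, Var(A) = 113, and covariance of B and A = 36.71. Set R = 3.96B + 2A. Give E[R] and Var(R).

E[R] = 3.96·E[B] + 2·E[A] = 3.96·11.2 + 2·(-18) = 8.352.
Var(R) = a²·Var(B) + b²·Var(A) + 2ab·covariance of B and A with a = 3.96, b = 2.
= 3.96²·111.4 + 2²·113 + 2·3.96·2·36.71
= 1746.93024 + 452 + 581.4864 = 2780.41664.

E[R] = 8.352, Var(R) = 2780.41664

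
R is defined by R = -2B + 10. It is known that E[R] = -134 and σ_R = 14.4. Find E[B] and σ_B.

From R = -2B + 10: E[R] = a·E[B] + b, so E[B] = (E[R] − b)/a = (-134 − 10)/(-2) = 72.
σ_R = |a|·σ_B, so σ_B = 14.4/|-2| = 7.2.

E[B] = 72, σ_B = 7.2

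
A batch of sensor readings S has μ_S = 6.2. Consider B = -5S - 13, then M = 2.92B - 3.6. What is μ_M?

μ_B = (-5)·6.2 + (-13) = -44.
μ_M = 2.92·(-44) + (-3.6) = -132.08.

μ_M = -132.08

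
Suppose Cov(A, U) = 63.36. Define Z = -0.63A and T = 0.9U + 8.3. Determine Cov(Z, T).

Cov(Z, T) = a·c·Cov(A, U) = (-0.63)·0.9·63.36 = -35.92512. Additive constants drop out.

Cov(Z, T) = -35.92512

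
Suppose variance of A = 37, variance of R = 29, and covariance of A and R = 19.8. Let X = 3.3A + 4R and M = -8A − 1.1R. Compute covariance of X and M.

By bilinearity, covariance of X and M = ac·variance of A + bd·variance of R + (ad+bc)·covariance of A and R, with a=3.3, b=4, c=-8, d=-1.1.
ac·variance of A = 3.3·(-8)·37 = -976.8
bd·variance of R = 4·(-1.1)·29 = -127.6
(ad+bc)·covariance of A and R = (-35.63)·19.8 = -705.474
covariance of X and M = -976.8 + (-127.6) + (-705.474) = -1809.874.

covariance of X and M = -1809.874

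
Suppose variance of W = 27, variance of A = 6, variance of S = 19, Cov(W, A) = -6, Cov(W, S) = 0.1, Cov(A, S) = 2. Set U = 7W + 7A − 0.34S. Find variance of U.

variance of U = a²·variance of W + b²·variance of A + c²·variance of S + 2ab·Cov(W, A) + 2ac·Cov(W, S) + 2bc·Cov(A, S), with a = 7, b = 7, c = -0.34.
= 1323 + 294 + 2.1964 + (-588) + (-0.476) + (-9.52)
= 1021.2004.

variance of U = 1021.2004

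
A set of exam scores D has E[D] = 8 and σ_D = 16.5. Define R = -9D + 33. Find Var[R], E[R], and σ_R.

R = -9D + 33 is linear with a = -9, b = 33.
Var[D] = 16.5² = 272.25.
Var[R] = a²·Var[D] = (-9)²·272.25 = 22052.25 (the additive constant 33 does not affect variance).
E[R] = a·E[D] + b = (-9)·8 + 33 = -39.
σ_R = |a|·σ_D = |-9|·16.5 = 148.5.

Var[R] = 22052.25, E[R] = -39, σ_R = 148.5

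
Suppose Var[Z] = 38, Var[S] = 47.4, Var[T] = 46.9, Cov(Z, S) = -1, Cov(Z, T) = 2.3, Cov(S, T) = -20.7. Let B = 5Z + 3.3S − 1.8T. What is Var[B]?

Var[B] = 1789.658

Var[B] = a²·Var[Z] + b²·Var[S] + c²·Var[T] + 2ab·Cov(Z, S) + 2ac·Cov(Z, T) + 2bc·Cov(S, T), with a = 5, b = 3.3, c = -1.8.
= 950 + 516.186 + 151.956 + (-33) + (-41.4) + 245.916
= 1789.658.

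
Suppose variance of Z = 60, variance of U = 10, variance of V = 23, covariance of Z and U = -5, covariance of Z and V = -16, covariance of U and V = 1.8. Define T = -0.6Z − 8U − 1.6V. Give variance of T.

variance of T = a²·variance of Z + b²·variance of U + c²·variance of V + 2ab·covariance of Z and U + 2ac·covariance of Z and V + 2bc·covariance of U and V, with a = -0.6, b = -8, c = -1.6.
= 21.6 + 640 + 58.88 + (-48) + (-30.72) + 46.08
= 687.84.

variance of T = 687.84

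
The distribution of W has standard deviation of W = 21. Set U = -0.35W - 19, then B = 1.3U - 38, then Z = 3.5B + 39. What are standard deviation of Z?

standard deviation of U = |-0.35|·21 = 7.35.
standard deviation of B = |1.3|·7.35 = 9.555.
standard deviation of Z = |3.5|·9.555 = 33.4425.

standard deviation of Z = 33.4425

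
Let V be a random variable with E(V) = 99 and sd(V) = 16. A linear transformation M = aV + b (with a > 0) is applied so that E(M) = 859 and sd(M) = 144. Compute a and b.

a = 9, b = -32

sd(M) = a·sd(V) (a > 0), so a = 144/16 = 9.
E(M) = a·E(V) + b, so b = 859 − 9·99 = -32.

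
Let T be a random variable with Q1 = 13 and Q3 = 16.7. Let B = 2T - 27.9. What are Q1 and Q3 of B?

a = 2 > 0: Q1(B) = a·Q1(T)+b = -1.9, Q3(B) = a·Q3(T)+b = 5.5.

Q1(B) = -1.9, Q3(B) = 5.5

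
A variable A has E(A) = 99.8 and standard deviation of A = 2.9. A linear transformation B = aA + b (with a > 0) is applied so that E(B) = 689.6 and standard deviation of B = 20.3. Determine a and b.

standard deviation of B = a·standard deviation of A (a > 0), so a = 20.3/2.9 = 7.
E(B) = a·E(A) + b, so b = 689.6 − 7·99.8 = -9.

a = 7, b = -9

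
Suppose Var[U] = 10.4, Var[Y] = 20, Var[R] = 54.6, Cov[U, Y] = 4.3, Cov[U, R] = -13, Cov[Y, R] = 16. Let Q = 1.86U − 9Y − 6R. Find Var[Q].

Var[Q] = 5495.77584

Var[Q] = a²·Var[U] + b²·Var[Y] + c²·Var[R] + 2ab·Cov[U, Y] + 2ac·Cov[U, R] + 2bc·Cov[Y, R], with a = 1.86, b = -9, c = -6.
= 35.97984 + 1620 + 1965.6 + (-143.964) + 290.16 + 1728
= 5495.77584.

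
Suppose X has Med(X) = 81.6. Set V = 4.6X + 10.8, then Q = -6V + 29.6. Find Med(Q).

Med(V) = 4.6·81.6 + 10.8 = 386.16.
Med(Q) = (-6)·386.16 + 29.6 = -2287.36.

Med(Q) = -2287.36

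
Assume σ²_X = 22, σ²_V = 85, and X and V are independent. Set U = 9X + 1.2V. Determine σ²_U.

σ²_U = 1904.4

σ²_U = a²·σ²_X + b²·σ²_V + 2ab·covariance of X and V with a = 9, b = 1.2.
Independence gives covariance of X and V = 0.
= 9²·22 + 1.2²·85 + 2·9·1.2·0
= 1782 + 122.4 + 0 = 1904.4.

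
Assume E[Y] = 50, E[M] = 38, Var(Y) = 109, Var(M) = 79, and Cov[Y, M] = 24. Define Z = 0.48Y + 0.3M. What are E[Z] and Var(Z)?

E[Z] = 35.4, Var(Z) = 39.1356

E[Z] = 0.48·E[Y] + 0.3·E[M] = 0.48·50 + 0.3·38 = 35.4.
Var(Z) = a²·Var(Y) + b²·Var(M) + 2ab·Cov[Y, M] with a = 0.48, b = 0.3.
= 0.48²·109 + 0.3²·79 + 2·0.48·0.3·24
= 25.1136 + 7.11 + 6.912 = 39.1356.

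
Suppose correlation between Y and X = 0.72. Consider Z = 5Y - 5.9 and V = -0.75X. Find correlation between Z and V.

correlation between Z and V = -0.72

Linear rescalings preserve |correlation|; the slopes 5 and -0.75 have opposite signs, so the correlation flips sign: correlation between Z and V = −correlation between Y and X = -0.72.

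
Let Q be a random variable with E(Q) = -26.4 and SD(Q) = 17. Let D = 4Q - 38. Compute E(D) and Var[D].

E(D) = -143.6, Var[D] = 4624

D = 4Q - 38 is linear with a = 4, b = -38.
E(D) = a·E(Q) + b = 4·(-26.4) + (-38) = -143.6.
Var[Q] = 17² = 289.
Var[D] = a²·Var[Q] = 4²·289 = 4624 (the additive constant -38 does not affect variance).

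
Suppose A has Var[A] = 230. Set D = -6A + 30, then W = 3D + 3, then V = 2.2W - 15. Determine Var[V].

Var[D] = (-6)²·230 = 8280.
Var[W] = 3²·8280 = 74520.
Var[V] = 2.2²·74520 = 360676.8.

Var[V] = 360676.8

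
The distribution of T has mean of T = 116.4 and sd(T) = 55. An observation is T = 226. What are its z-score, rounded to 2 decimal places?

z = (T − mean of T) / sd(T) = (226 − 116.4) / 55 ≈ 1.99.

z = 1.99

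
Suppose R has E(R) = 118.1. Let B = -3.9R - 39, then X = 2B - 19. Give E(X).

E(B) = (-3.9)·118.1 + (-39) = -499.59.
E(X) = 2·(-499.59) + (-19) = -1018.18.

E(X) = -1018.18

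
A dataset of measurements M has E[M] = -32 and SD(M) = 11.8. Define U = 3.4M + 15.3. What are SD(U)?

U = 3.4M + 15.3 is linear with a = 3.4, b = 15.3.
SD(U) = |a|·SD(M) = |3.4|·11.8 = 40.12.

SD(U) = 40.12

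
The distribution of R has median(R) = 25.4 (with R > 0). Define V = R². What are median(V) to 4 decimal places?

R² is monotone on this domain, so median(V) = square(25.4) = 645.16.

median(V) = 645.16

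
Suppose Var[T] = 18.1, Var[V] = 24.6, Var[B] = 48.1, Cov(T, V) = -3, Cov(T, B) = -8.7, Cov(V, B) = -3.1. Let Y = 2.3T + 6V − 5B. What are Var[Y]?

Var[Y] = a²·Var[T] + b²·Var[V] + c²·Var[B] + 2ab·Cov(T, V) + 2ac·Cov(T, B) + 2bc·Cov(V, B), with a = 2.3, b = 6, c = -5.
= 95.749 + 885.6 + 1202.5 + (-82.8) + 200.1 + 186
= 2487.149.

Var[Y] = 2487.149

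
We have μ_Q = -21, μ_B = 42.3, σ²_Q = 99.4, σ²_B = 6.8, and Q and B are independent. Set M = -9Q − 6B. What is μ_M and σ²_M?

μ_M = (-9)·μ_Q + (-6)·μ_B = (-9)·(-21) + (-6)·42.3 = -64.8.
σ²_M = a²·σ²_Q + b²·σ²_B + 2ab·Cov[Q, B] with a = -9, b = -6.
Independence gives Cov[Q, B] = 0.
= (-9)²·99.4 + (-6)²·6.8 + 2·(-9)·(-6)·0
= 8051.4 + 244.8 + 0 = 8296.2.

μ_M = -64.8, σ²_M = 8296.2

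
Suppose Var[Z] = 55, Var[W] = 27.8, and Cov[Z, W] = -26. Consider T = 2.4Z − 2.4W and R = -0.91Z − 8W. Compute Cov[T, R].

By bilinearity, Cov[T, R] = ac·Var[Z] + bd·Var[W] + (ad+bc)·Cov[Z, W], with a=2.4, b=-2.4, c=-0.91, d=-8.
ac·Var[Z] = 2.4·(-0.91)·55 = -120.12
bd·Var[W] = (-2.4)·(-8)·27.8 = 533.76
(ad+bc)·Cov[Z, W] = (-17.016)·(-26) = 442.416
Cov[T, R] = -120.12 + 533.76 + 442.416 = 856.056.

Cov[T, R] = 856.056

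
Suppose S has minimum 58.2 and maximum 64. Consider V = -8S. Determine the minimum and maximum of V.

a = -8 < 0, so order reverses: min(V) = a·max(S)+b = (-8)·64 = -512; max(V) = a·min(S)+b = (-8)·58.2 = -465.6.

min(V) = -512, max(V) = -465.6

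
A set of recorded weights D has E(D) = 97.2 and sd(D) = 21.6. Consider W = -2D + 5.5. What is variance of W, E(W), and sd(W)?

variance of W = 1866.24, E(W) = -188.9, sd(W) = 43.2

W = -2D + 5.5 is linear with a = -2, b = 5.5.
variance of D = 21.6² = 466.56.
variance of W = a²·variance of D = (-2)²·466.56 = 1866.24 (the additive constant 5.5 does not affect variance).
E(W) = a·E(D) + b = (-2)·97.2 + 5.5 = -188.9.
sd(W) = |a|·sd(D) = |-2|·21.6 = 43.2.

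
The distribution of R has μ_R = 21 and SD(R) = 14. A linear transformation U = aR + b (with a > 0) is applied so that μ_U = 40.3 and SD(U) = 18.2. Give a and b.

SD(U) = a·SD(R) (a > 0), so a = 18.2/14 = 1.3.
μ_U = a·μ_R + b, so b = 40.3 − 1.3·21 = 13.

a = 1.3, b = 13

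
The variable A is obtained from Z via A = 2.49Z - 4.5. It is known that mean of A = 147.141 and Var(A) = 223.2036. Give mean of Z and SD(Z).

mean of Z = 60.9, SD(Z) = 6

From A = 2.49Z - 4.5: mean of A = a·mean of Z + b, so mean of Z = (mean of A − b)/a = (147.141 − (-4.5))/2.49 = 60.9.
SD(A) = √223.2036 = 14.94.
SD(A) = |a|·SD(Z), so SD(Z) = 14.94/|2.49| = 6.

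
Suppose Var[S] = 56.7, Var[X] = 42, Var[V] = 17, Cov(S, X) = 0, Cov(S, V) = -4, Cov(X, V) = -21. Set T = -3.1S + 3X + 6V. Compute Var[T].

Var[T] = a²·Var[S] + b²·Var[X] + c²·Var[V] + 2ab·Cov(S, X) + 2ac·Cov(S, V) + 2bc·Cov(X, V), with a = -3.1, b = 3, c = 6.
= 544.887 + 378 + 612 + 0 + 148.8 + (-756)
= 927.687.

Var[T] = 927.687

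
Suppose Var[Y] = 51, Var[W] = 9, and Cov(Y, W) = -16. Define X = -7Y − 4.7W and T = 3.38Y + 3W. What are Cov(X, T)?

By bilinearity, Cov(X, T) = ac·Var[Y] + bd·Var[W] + (ad+bc)·Cov(Y, W), with a=-7, b=-4.7, c=3.38, d=3.
ac·Var[Y] = (-7)·3.38·51 = -1206.66
bd·Var[W] = (-4.7)·3·9 = -126.9
(ad+bc)·Cov(Y, W) = (-36.886)·(-16) = 590.176
Cov(X, T) = -1206.66 + (-126.9) + 590.176 = -743.384.

Cov(X, T) = -743.384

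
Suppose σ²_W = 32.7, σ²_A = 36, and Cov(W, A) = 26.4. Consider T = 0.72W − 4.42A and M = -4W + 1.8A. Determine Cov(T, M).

Cov(T, M) = 120.3744

By bilinearity, Cov(T, M) = ac·σ²_W + bd·σ²_A + (ad+bc)·Cov(W, A), with a=0.72, b=-4.42, c=-4, d=1.8.
ac·σ²_W = 0.72·(-4)·32.7 = -94.176
bd·σ²_A = (-4.42)·1.8·36 = -286.416
(ad+bc)·Cov(W, A) = (18.976)·26.4 = 500.9664
Cov(T, M) = -94.176 + (-286.416) + 500.9664 = 120.3744.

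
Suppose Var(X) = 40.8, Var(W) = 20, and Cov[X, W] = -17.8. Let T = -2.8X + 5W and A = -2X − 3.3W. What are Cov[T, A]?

Cov[T, A] = -87.992

By bilinearity, Cov[T, A] = ac·Var(X) + bd·Var(W) + (ad+bc)·Cov[X, W], with a=-2.8, b=5, c=-2, d=-3.3.
ac·Var(X) = (-2.8)·(-2)·40.8 = 228.48
bd·Var(W) = 5·(-3.3)·20 = -330
(ad+bc)·Cov[X, W] = (-0.76)·(-17.8) = 13.528
Cov[T, A] = 228.48 + (-330) + 13.528 = -87.992.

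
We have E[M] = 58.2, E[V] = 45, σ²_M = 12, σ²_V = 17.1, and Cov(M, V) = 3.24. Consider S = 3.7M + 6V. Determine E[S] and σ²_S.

E[S] = 485.34, σ²_S = 923.736

E[S] = 3.7·E[M] + 6·E[V] = 3.7·58.2 + 6·45 = 485.34.
σ²_S = a²·σ²_M + b²·σ²_V + 2ab·Cov(M, V) with a = 3.7, b = 6.
= 3.7²·12 + 6²·17.1 + 2·3.7·6·3.24
= 164.28 + 615.6 + 143.856 = 923.736.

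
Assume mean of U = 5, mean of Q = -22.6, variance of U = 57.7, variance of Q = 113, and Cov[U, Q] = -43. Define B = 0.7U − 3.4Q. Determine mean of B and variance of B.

mean of B = 0.7·mean of U + (-3.4)·mean of Q = 0.7·5 + (-3.4)·(-22.6) = 80.34.
variance of B = a²·variance of U + b²·variance of Q + 2ab·Cov[U, Q] with a = 0.7, b = -3.4.
= 0.7²·57.7 + (-3.4)²·113 + 2·0.7·(-3.4)·(-43)
= 28.273 + 1306.28 + 204.68 = 1539.233.

mean of B = 80.34, variance of B = 1539.233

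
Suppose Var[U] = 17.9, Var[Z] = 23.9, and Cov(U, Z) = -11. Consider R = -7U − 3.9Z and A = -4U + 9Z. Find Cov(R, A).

By bilinearity, Cov(R, A) = ac·Var[U] + bd·Var[Z] + (ad+bc)·Cov(U, Z), with a=-7, b=-3.9, c=-4, d=9.
ac·Var[U] = (-7)·(-4)·17.9 = 501.2
bd·Var[Z] = (-3.9)·9·23.9 = -838.89
(ad+bc)·Cov(U, Z) = (-47.4)·(-11) = 521.4
Cov(R, A) = 501.2 + (-838.89) + 521.4 = 183.71.

Cov(R, A) = 183.71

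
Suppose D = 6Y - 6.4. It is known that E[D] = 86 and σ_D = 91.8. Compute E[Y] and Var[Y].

E[Y] = 15.4, Var[Y] = 234.09

From D = 6Y - 6.4: E[D] = a·E[Y] + b, so E[Y] = (E[D] − b)/a = (86 − (-6.4))/6 = 15.4.
Var[D] = 91.8² = 8427.24.
Var[D] = a²·Var[Y], so Var[Y] = 8427.24/6² = 234.09.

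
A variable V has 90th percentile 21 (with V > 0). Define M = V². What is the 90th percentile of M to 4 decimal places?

V² is increasing, so P_{90}(M) = g(P_{90}(V)) = 441.

90th percentile of M = 441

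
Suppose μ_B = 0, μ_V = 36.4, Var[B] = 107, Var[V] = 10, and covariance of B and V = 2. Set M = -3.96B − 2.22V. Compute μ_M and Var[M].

μ_M = (-3.96)·μ_B + (-2.22)·μ_V = (-3.96)·0 + (-2.22)·36.4 = -80.808.
Var[M] = a²·Var[B] + b²·Var[V] + 2ab·covariance of B and V with a = -3.96, b = -2.22.
= (-3.96)²·107 + (-2.22)²·10 + 2·(-3.96)·(-2.22)·2
= 1677.9312 + 49.284 + 35.1648 = 1762.38.

μ_M = -80.808, Var[M] = 1762.38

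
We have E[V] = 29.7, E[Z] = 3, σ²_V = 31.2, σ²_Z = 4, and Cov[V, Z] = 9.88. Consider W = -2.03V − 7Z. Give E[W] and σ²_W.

E[W] = -81.291, σ²_W = 605.36168

E[W] = (-2.03)·E[V] + (-7)·E[Z] = (-2.03)·29.7 + (-7)·3 = -81.291.
σ²_W = a²·σ²_V + b²·σ²_Z + 2ab·Cov[V, Z] with a = -2.03, b = -7.
= (-2.03)²·31.2 + (-7)²·4 + 2·(-2.03)·(-7)·9.88
= 128.57208 + 196 + 280.7896 = 605.36168.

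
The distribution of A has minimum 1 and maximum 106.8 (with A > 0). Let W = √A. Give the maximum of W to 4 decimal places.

√A is increasing on this domain, so max(W) comes from max(A) = 106.8: max(W) = √(106.8) ≈ 10.3344.

max(W) = 10.3344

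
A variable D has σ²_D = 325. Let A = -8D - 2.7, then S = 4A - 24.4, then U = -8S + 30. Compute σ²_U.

σ²_U = 21299200

σ²_A = (-8)²·325 = 20800.
σ²_S = 4²·20800 = 332800.
σ²_U = (-8)²·332800 = 21299200.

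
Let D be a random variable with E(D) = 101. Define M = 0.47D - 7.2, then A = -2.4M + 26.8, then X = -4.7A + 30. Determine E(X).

E(M) = 0.47·101 + (-7.2) = 40.27.
E(A) = (-2.4)·40.27 + 26.8 = -69.848.
E(X) = (-4.7)·(-69.848) + 30 = 358.2856.

E(X) = 358.2856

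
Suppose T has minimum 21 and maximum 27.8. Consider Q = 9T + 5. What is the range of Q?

Range(Q) = 61.2

Range of T = 27.8 − 21 = 6.8.
Range(Q) = |a|·Range(T) = |9|·6.8 = 61.2.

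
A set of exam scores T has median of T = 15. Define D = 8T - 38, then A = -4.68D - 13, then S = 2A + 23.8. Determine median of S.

median of D = 8·15 + (-38) = 82.
median of A = (-4.68)·82 + (-13) = -396.76.
median of S = 2·(-396.76) + 23.8 = -769.72.

median of S = -769.72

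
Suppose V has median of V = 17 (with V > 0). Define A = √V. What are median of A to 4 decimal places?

median of A = 4.1231

√V is monotone on this domain, so median of A = √(17) ≈ 4.1231.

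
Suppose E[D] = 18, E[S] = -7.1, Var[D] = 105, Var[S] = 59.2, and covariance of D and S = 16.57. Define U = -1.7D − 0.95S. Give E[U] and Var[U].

E[U] = (-1.7)·E[D] + (-0.95)·E[S] = (-1.7)·18 + (-0.95)·(-7.1) = -23.855.
Var[U] = a²·Var[D] + b²·Var[S] + 2ab·covariance of D and S with a = -1.7, b = -0.95.
= (-1.7)²·105 + (-0.95)²·59.2 + 2·(-1.7)·(-0.95)·16.57
= 303.45 + 53.428 + 53.5211 = 410.3991.

E[U] = -23.855, Var[U] = 410.3991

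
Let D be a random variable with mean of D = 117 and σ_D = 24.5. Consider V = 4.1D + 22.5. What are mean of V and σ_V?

mean of V = 502.2, σ_V = 100.45

V = 4.1D + 22.5 is linear with a = 4.1, b = 22.5.
mean of V = a·mean of D + b = 4.1·117 + 22.5 = 502.2.
σ_V = |a|·σ_D = |4.1|·24.5 = 100.45.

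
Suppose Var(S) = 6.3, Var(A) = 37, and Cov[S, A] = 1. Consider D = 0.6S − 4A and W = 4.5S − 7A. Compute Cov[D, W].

Cov[D, W] = 1030.81

By bilinearity, Cov[D, W] = ac·Var(S) + bd·Var(A) + (ad+bc)·Cov[S, A], with a=0.6, b=-4, c=4.5, d=-7.
ac·Var(S) = 0.6·4.5·6.3 = 17.01
bd·Var(A) = (-4)·(-7)·37 = 1036
(ad+bc)·Cov[S, A] = (-22.2)·1 = -22.2
Cov[D, W] = 17.01 + 1036 + (-22.2) = 1030.81.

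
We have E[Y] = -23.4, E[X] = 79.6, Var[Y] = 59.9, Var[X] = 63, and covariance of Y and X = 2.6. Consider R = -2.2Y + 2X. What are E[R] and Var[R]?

E[R] = 210.68, Var[R] = 519.036

E[R] = (-2.2)·E[Y] + 2·E[X] = (-2.2)·(-23.4) + 2·79.6 = 210.68.
Var[R] = a²·Var[Y] + b²·Var[X] + 2ab·covariance of Y and X with a = -2.2, b = 2.
= (-2.2)²·59.9 + 2²·63 + 2·(-2.2)·2·2.6
= 289.916 + 252 + (-22.88) = 519.036.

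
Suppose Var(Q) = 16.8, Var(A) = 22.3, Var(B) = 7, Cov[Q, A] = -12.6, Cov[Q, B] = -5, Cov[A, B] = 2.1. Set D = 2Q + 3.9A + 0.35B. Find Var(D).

Var(D) = 209.4135

Var(D) = a²·Var(Q) + b²·Var(A) + c²·Var(B) + 2ab·Cov[Q, A] + 2ac·Cov[Q, B] + 2bc·Cov[A, B], with a = 2, b = 3.9, c = 0.35.
= 67.2 + 339.183 + 0.8575 + (-196.56) + (-7) + 5.733
= 209.4135.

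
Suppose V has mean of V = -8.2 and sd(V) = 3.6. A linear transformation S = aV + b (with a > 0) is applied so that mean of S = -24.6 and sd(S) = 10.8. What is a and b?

sd(S) = a·sd(V) (a > 0), so a = 10.8/3.6 = 3.
mean of S = a·mean of V + b, so b = -24.6 − 3·(-8.2) = 0.

a = 3, b = 0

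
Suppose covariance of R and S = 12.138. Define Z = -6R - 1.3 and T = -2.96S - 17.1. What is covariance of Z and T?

covariance of Z and T = a·c·covariance of R and S = (-6)·(-2.96)·12.138 = 215.57088. Additive constants drop out.

covariance of Z and T = 215.57088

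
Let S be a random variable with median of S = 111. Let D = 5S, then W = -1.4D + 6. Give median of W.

median of W = -771

median of D = 5·111 = 555.
median of W = (-1.4)·555 + 6 = -771.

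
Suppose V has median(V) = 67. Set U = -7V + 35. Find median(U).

A linear map preserves order up to sign, so median(U) = a·median(V) + b = (-7)·67 + 35 = -434.

median(U) = -434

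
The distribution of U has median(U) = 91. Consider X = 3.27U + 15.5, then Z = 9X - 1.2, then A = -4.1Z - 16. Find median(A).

median(A) = -11563.363

median(X) = 3.27·91 + 15.5 = 313.07.
median(Z) = 9·313.07 + (-1.2) = 2816.43.
median(A) = (-4.1)·2816.43 + (-16) = -11563.363.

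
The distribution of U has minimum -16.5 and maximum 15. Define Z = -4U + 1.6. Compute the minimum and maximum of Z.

a = -4 < 0, so order reverses: min(Z) = a·max(U)+b = (-4)·15 + 1.6 = -58.4; max(Z) = a·min(U)+b = (-4)·(-16.5) + 1.6 = 67.6.

min(Z) = -58.4, max(Z) = 67.6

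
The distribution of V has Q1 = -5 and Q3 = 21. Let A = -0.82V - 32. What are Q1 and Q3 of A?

a = -0.82 < 0 reverses order: Q1(A) comes from Q3(V), Q3(A) from Q1(V).
Q1(A) = (-0.82)·21 + (-32) = -49.22; Q3(A) = (-0.82)·(-5) + (-32) = -27.9.

Q1(A) = -49.22, Q3(A) = -27.9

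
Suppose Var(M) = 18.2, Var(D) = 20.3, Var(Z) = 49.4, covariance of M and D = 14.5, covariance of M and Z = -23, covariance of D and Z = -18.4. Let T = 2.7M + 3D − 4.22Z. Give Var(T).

Var(T) = 2420.02496

Var(T) = a²·Var(M) + b²·Var(D) + c²·Var(Z) + 2ab·covariance of M and D + 2ac·covariance of M and Z + 2bc·covariance of D and Z, with a = 2.7, b = 3, c = -4.22.
= 132.678 + 182.7 + 879.73496 + 234.9 + 524.124 + 465.888
= 2420.02496.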